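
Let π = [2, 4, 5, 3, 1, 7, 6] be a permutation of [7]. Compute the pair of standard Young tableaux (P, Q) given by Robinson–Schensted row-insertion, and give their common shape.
P = [1, 3, 5, 6] / [2, 7] / [4];  Q = [1, 2, 3, 6] / [4, 7] / [5];  common shape = (4, 2, 1)

Row-insert the values π_1, π_2, … into P one at a time, bumping the leftmost entry strictly greater than the inserted value down to the next row. The recording tableau Q records, in position (i, j), the step at which that cell was added to P.
  Insert 2 (step 1): P = [2];  Q = [1]
  Insert 4 (step 2): P = [2, 4];  Q = [1, 2]
  Insert 5 (step 3): P = [2, 4, 5];  Q = [1, 2, 3]
  Insert 3 (step 4): P = [2, 3, 5] / [4];  Q = [1, 2, 3] / [4]
  Insert 1 (step 5): P = [1, 3, 5] / [2] / [4];  Q = [1, 2, 3] / [4] / [5]
  Insert 7 (step 6): P = [1, 3, 5, 7] / [2] / [4];  Q = [1, 2, 3, 6] / [4] / [5]
  Insert 6 (step 7): P = [1, 3, 5, 6] / [2, 7] / [4];  Q = [1, 2, 3, 6] / [4, 7] / [5]
Final shape: (4, 2, 1).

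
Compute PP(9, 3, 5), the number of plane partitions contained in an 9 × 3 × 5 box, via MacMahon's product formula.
PP(9, 3, 5) = 208416208

Evaluate the triple product over i = 1..9, j = 1..3, k = 1..5. The factors are (2/1) · (3/2) · (4/3) · (5/4) · (6/5) · (3/2) · (4/3) · (5/4) · … (135 factors total). The numerators and denominators telescope so the product is an integer; carrying out the multiplication exactly gives PP(9, 3, 5) = 208416208.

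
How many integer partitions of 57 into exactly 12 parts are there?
p(57, 12 parts) = 48849

Partitions of n into exactly k parts are in bijection with partitions of n − k into at most k parts (subtract 1 from each part). So p(57, exactly 12) = p(45, parts ≤ 12). Computing via the recurrence p(m, j) = p(m, j−1) + p(m−j, j) gives 48849.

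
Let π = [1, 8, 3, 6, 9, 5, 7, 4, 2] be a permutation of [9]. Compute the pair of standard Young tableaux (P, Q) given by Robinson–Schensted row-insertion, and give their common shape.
P = [1, 2, 4, 7] / [3, 9] / [5] / [6] / [8];  Q = [1, 2, 4, 5] / [3, 7] / [6] / [8] / [9];  common shape = (4, 2, 1, 1, 1)

Row-insert the values π_1, π_2, … into P one at a time, bumping the leftmost entry strictly greater than the inserted value down to the next row. The recording tableau Q records, in position (i, j), the step at which that cell was added to P.
  Insert 1 (step 1): P = [1];  Q = [1]
  Insert 8 (step 2): P = [1, 8];  Q = [1, 2]
  Insert 3 (step 3): P = [1, 3] / [8];  Q = [1, 2] / [3]
  Insert 6 (step 4): P = [1, 3, 6] / [8];  Q = [1, 2, 4] / [3]
  Insert 9 (step 5): P = [1, 3, 6, 9] / [8];  Q = [1, 2, 4, 5] / [3]
  Insert 5 (step 6): P = [1, 3, 5, 9] / [6] / [8];  Q = [1, 2, 4, 5] / [3] / [6]
  Insert 7 (step 7): P = [1, 3, 5, 7] / [6, 9] / [8];  Q = [1, 2, 4, 5] / [3, 7] / [6]
  Insert 4 (step 8): P = [1, 3, 4, 7] / [5, 9] / [6] / [8];  Q = [1, 2, 4, 5] / [3, 7] / [6] / [8]
  Insert 2 (step 9): P = [1, 2, 4, 7] / [3, 9] / [5] / [6] / [8];  Q = [1, 2, 4, 5] / [3, 7] / [6] / [8] / [9]
Final shape: (4, 2, 1, 1, 1).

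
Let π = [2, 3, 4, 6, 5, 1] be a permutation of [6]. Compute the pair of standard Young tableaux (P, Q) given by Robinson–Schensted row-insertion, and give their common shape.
P = [1, 3, 4, 5] / [2] / [6];  Q = [1, 2, 3, 4] / [5] / [6];  common shape = (4, 1, 1)

Row-insert the values π_1, π_2, … into P one at a time, bumping the leftmost entry strictly greater than the inserted value down to the next row. The recording tableau Q records, in position (i, j), the step at which that cell was added to P.
  Insert 2 (step 1): P = [2];  Q = [1]
  Insert 3 (step 2): P = [2, 3];  Q = [1, 2]
  Insert 4 (step 3): P = [2, 3, 4];  Q = [1, 2, 3]
  Insert 6 (step 4): P = [2, 3, 4, 6];  Q = [1, 2, 3, 4]
  Insert 5 (step 5): P = [2, 3, 4, 5] / [6];  Q = [1, 2, 3, 4] / [5]
  Insert 1 (step 6): P = [1, 3, 4, 5] / [2] / [6];  Q = [1, 2, 3, 4] / [5] / [6]
Final shape: (4, 1, 1).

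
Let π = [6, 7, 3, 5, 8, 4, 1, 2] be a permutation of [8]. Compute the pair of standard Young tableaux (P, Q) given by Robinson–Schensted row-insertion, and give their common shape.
P = [1, 2, 8] / [3, 4] / [5, 7] / [6];  Q = [1, 2, 5] / [3, 4] / [6, 8] / [7];  common shape = (3, 2, 2, 1)

Row-insert the values π_1, π_2, … into P one at a time, bumping the leftmost entry strictly greater than the inserted value down to the next row. The recording tableau Q records, in position (i, j), the step at which that cell was added to P.
  Insert 6 (step 1): P = [6];  Q = [1]
  Insert 7 (step 2): P = [6, 7];  Q = [1, 2]
  Insert 3 (step 3): P = [3, 7] / [6];  Q = [1, 2] / [3]
  Insert 5 (step 4): P = [3, 5] / [6, 7];  Q = [1, 2] / [3, 4]
  Insert 8 (step 5): P = [3, 5, 8] / [6, 7];  Q = [1, 2, 5] / [3, 4]
  Insert 4 (step 6): P = [3, 4, 8] / [5, 7] / [6];  Q = [1, 2, 5] / [3, 4] / [6]
  Insert 1 (step 7): P = [1, 4, 8] / [3, 7] / [5] / [6];  Q = [1, 2, 5] / [3, 4] / [6] / [7]
  Insert 2 (step 8): P = [1, 2, 8] / [3, 4] / [5, 7] / [6];  Q = [1, 2, 5] / [3, 4] / [6, 8] / [7]
Final shape: (3, 2, 2, 1).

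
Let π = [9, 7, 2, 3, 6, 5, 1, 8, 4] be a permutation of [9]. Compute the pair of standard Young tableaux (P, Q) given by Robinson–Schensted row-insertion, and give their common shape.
P = [1, 3, 4, 8] / [2, 5] / [6] / [7] / [9];  Q = [1, 4, 5, 8] / [2, 9] / [3] / [6] / [7];  common shape = (4, 2, 1, 1, 1)

Row-insert the values π_1, π_2, … into P one at a time, bumping the leftmost entry strictly greater than the inserted value down to the next row. The recording tableau Q records, in position (i, j), the step at which that cell was added to P.
  Insert 9 (step 1): P = [9];  Q = [1]
  Insert 7 (step 2): P = [7] / [9];  Q = [1] / [2]
  Insert 2 (step 3): P = [2] / [7] / [9];  Q = [1] / [2] / [3]
  Insert 3 (step 4): P = [2, 3] / [7] / [9];  Q = [1, 4] / [2] / [3]
  Insert 6 (step 5): P = [2, 3, 6] / [7] / [9];  Q = [1, 4, 5] / [2] / [3]
  Insert 5 (step 6): P = [2, 3, 5] / [6] / [7] / [9];  Q = [1, 4, 5] / [2] / [3] / [6]
  Insert 1 (step 7): P = [1, 3, 5] / [2] / [6] / [7] / [9];  Q = [1, 4, 5] / [2] / [3] / [6] / [7]
  Insert 8 (step 8): P = [1, 3, 5, 8] / [2] / [6] / [7] / [9];  Q = [1, 4, 5, 8] / [2] / [3] / [6] / [7]
  Insert 4 (step 9): P = [1, 3, 4, 8] / [2, 5] / [6] / [7] / [9];  Q = [1, 4, 5, 8] / [2, 9] / [3] / [6] / [7]
Final shape: (4, 2, 1, 1, 1).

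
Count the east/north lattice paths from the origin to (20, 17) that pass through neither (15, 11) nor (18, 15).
Number of paths = 7735426470

Inclusion–exclusion. Total paths: C(37, 20) = 15905368710. Through P₁: C(26, 15)·C(11, 5) = 3569485920. Through P₂: C(33, 18)·C(4, 2) = 6222949920. Since P₁ is strictly southwest of P₂, a monotone path through both must visit P₁ then P₂; paths through both = C(26, 15)·C(7, 3)·C(4, 2) = 1622493600. Avoid both = 15905368710 − 3569485920 − 6222949920 + 1622493600 = 7735426470.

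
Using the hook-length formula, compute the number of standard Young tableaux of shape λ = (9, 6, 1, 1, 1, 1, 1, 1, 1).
# SYT of shape (9, 6, 1, 1, 1, 1, 1, 1, 1) = 92695680

Hook-length formula: f^λ = n! / Π hook(c), product over all cells c of the Young diagram. For λ = (9, 6, 1, 1, 1, 1, 1, 1, 1), n = 22 boxes. Hook lengths by row (left-to-right, top-to-bottom): [17, 9, 8, 7, 6, 5, 3, 2, 1]; [13, 5, 4, 3, 2, 1]; [7]; [6]; [5]; [4]; [3]; [2]; [1]. Product of hooks = 12125707776000. So f^λ = 22! / 12125707776000 = 1124000727777607680000 / 12125707776000 = 92695680.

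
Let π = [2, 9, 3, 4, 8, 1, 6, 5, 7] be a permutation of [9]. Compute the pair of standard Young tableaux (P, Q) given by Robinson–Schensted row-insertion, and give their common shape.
P = [1, 3, 4, 5, 7] / [2, 6] / [8] / [9];  Q = [1, 2, 4, 5, 9] / [3, 7] / [6] / [8];  common shape = (5, 2, 1, 1)

Row-insert the values π_1, π_2, … into P one at a time, bumping the leftmost entry strictly greater than the inserted value down to the next row. The recording tableau Q records, in position (i, j), the step at which that cell was added to P.
  Insert 2 (step 1): P = [2];  Q = [1]
  Insert 9 (step 2): P = [2, 9];  Q = [1, 2]
  Insert 3 (step 3): P = [2, 3] / [9];  Q = [1, 2] / [3]
  Insert 4 (step 4): P = [2, 3, 4] / [9];  Q = [1, 2, 4] / [3]
  Insert 8 (step 5): P = [2, 3, 4, 8] / [9];  Q = [1, 2, 4, 5] / [3]
  Insert 1 (step 6): P = [1, 3, 4, 8] / [2] / [9];  Q = [1, 2, 4, 5] / [3] / [6]
  Insert 6 (step 7): P = [1, 3, 4, 6] / [2, 8] / [9];  Q = [1, 2, 4, 5] / [3, 7] / [6]
  Insert 5 (step 8): P = [1, 3, 4, 5] / [2, 6] / [8] / [9];  Q = [1, 2, 4, 5] / [3, 7] / [6] / [8]
  Insert 7 (step 9): P = [1, 3, 4, 5, 7] / [2, 6] / [8] / [9];  Q = [1, 2, 4, 5, 9] / [3, 7] / [6] / [8]
Final shape: (5, 2, 1, 1).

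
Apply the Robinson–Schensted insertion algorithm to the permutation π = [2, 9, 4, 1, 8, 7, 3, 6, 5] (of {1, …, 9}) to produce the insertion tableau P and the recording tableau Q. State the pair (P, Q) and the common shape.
P = [1, 3, 5] / [2, 4, 6] / [7] / [8] / [9];  Q = [1, 2, 5] / [3, 6, 8] / [4] / [7] / [9];  common shape = (3, 3, 1, 1, 1)

Row-insert the values π_1, π_2, … into P one at a time, bumping the leftmost entry strictly greater than the inserted value down to the next row. The recording tableau Q records, in position (i, j), the step at which that cell was added to P.
  Insert 2 (step 1): P = [2];  Q = [1]
  Insert 9 (step 2): P = [2, 9];  Q = [1, 2]
  Insert 4 (step 3): P = [2, 4] / [9];  Q = [1, 2] / [3]
  Insert 1 (step 4): P = [1, 4] / [2] / [9];  Q = [1, 2] / [3] / [4]
  Insert 8 (step 5): P = [1, 4, 8] / [2] / [9];  Q = [1, 2, 5] / [3] / [4]
  Insert 7 (step 6): P = [1, 4, 7] / [2, 8] / [9];  Q = [1, 2, 5] / [3, 6] / [4]
  Insert 3 (step 7): P = [1, 3, 7] / [2, 4] / [8] / [9];  Q = [1, 2, 5] / [3, 6] / [4] / [7]
  Insert 6 (step 8): P = [1, 3, 6] / [2, 4, 7] / [8] / [9];  Q = [1, 2, 5] / [3, 6, 8] / [4] / [7]
  Insert 5 (step 9): P = [1, 3, 5] / [2, 4, 6] / [7] / [8] / [9];  Q = [1, 2, 5] / [3, 6, 8] / [4] / [7] / [9]
Final shape: (3, 3, 1, 1, 1).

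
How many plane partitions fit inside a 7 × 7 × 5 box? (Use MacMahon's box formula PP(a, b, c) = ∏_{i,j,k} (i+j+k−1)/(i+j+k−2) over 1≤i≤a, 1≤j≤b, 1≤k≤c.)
PP(7, 7, 5) = 13710834632352

Evaluate the triple product over i = 1..7, j = 1..7, k = 1..5. The factors are (2/1) · (3/2) · (4/3) · (5/4) · (6/5) · (3/2) · (4/3) · (5/4) · … (245 factors total). The numerators and denominators telescope so the product is an integer; carrying out the multiplication exactly gives PP(7, 7, 5) = 13710834632352.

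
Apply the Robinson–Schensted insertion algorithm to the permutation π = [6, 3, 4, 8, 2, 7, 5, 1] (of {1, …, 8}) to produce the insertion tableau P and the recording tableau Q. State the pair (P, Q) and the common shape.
P = [1, 4, 5] / [2, 7] / [3, 8] / [6];  Q = [1, 3, 4] / [2, 6] / [5, 7] / [8];  common shape = (3, 2, 2, 1)

Row-insert the values π_1, π_2, … into P one at a time, bumping the leftmost entry strictly greater than the inserted value down to the next row. The recording tableau Q records, in position (i, j), the step at which that cell was added to P.
  Insert 6 (step 1): P = [6];  Q = [1]
  Insert 3 (step 2): P = [3] / [6];  Q = [1] / [2]
  Insert 4 (step 3): P = [3, 4] / [6];  Q = [1, 3] / [2]
  Insert 8 (step 4): P = [3, 4, 8] / [6];  Q = [1, 3, 4] / [2]
  Insert 2 (step 5): P = [2, 4, 8] / [3] / [6];  Q = [1, 3, 4] / [2] / [5]
  Insert 7 (step 6): P = [2, 4, 7] / [3, 8] / [6];  Q = [1, 3, 4] / [2, 6] / [5]
  Insert 5 (step 7): P = [2, 4, 5] / [3, 7] / [6, 8];  Q = [1, 3, 4] / [2, 6] / [5, 7]
  Insert 1 (step 8): P = [1, 4, 5] / [2, 7] / [3, 8] / [6];  Q = [1, 3, 4] / [2, 6] / [5, 7] / [8]
Final shape: (3, 2, 2, 1).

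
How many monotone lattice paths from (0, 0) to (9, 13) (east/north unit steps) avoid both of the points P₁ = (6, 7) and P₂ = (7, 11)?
Number of paths = 213812

Inclusion–exclusion. Total paths: C(22, 9) = 497420. Through P₁: C(13, 6)·C(9, 3) = 144144. Through P₂: C(18, 7)·C(4, 2) = 190944. Since P₁ is strictly southwest of P₂, a monotone path through both must visit P₁ then P₂; paths through both = C(13, 6)·C(5, 1)·C(4, 2) = 51480. Avoid both = 497420 − 144144 − 190944 + 51480 = 213812.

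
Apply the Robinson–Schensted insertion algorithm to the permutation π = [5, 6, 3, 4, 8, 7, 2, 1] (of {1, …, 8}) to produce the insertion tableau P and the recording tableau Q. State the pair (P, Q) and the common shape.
P = [1, 4, 7] / [2, 6, 8] / [3] / [5];  Q = [1, 2, 5] / [3, 4, 6] / [7] / [8];  common shape = (3, 3, 1, 1)

Row-insert the values π_1, π_2, … into P one at a time, bumping the leftmost entry strictly greater than the inserted value down to the next row. The recording tableau Q records, in position (i, j), the step at which that cell was added to P.
  Insert 5 (step 1): P = [5];  Q = [1]
  Insert 6 (step 2): P = [5, 6];  Q = [1, 2]
  Insert 3 (step 3): P = [3, 6] / [5];  Q = [1, 2] / [3]
  Insert 4 (step 4): P = [3, 4] / [5, 6];  Q = [1, 2] / [3, 4]
  Insert 8 (step 5): P = [3, 4, 8] / [5, 6];  Q = [1, 2, 5] / [3, 4]
  Insert 7 (step 6): P = [3, 4, 7] / [5, 6, 8];  Q = [1, 2, 5] / [3, 4, 6]
  Insert 2 (step 7): P = [2, 4, 7] / [3, 6, 8] / [5];  Q = [1, 2, 5] / [3, 4, 6] / [7]
  Insert 1 (step 8): P = [1, 4, 7] / [2, 6, 8] / [3] / [5];  Q = [1, 2, 5] / [3, 4, 6] / [7] / [8]
Final shape: (3, 3, 1, 1).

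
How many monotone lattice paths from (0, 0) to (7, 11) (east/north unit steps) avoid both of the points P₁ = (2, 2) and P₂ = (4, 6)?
Number of paths = 13092

Inclusion–exclusion. Total paths: C(18, 7) = 31824. Through P₁: C(4, 2)·C(14, 5) = 12012. Through P₂: C(10, 4)·C(8, 3) = 11760. Since P₁ is strictly southwest of P₂, a monotone path through both must visit P₁ then P₂; paths through both = C(4, 2)·C(6, 2)·C(8, 3) = 5040. Avoid both = 31824 − 12012 − 11760 + 5040 = 13092.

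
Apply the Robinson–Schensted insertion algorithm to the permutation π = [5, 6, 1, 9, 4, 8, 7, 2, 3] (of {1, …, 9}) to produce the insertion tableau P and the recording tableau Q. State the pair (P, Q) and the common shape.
P = [1, 2, 3] / [4, 6, 7] / [5, 8] / [9];  Q = [1, 2, 4] / [3, 5, 6] / [7, 9] / [8];  common shape = (3, 3, 2, 1)

Row-insert the values π_1, π_2, … into P one at a time, bumping the leftmost entry strictly greater than the inserted value down to the next row. The recording tableau Q records, in position (i, j), the step at which that cell was added to P.
  Insert 5 (step 1): P = [5];  Q = [1]
  Insert 6 (step 2): P = [5, 6];  Q = [1, 2]
  Insert 1 (step 3): P = [1, 6] / [5];  Q = [1, 2] / [3]
  Insert 9 (step 4): P = [1, 6, 9] / [5];  Q = [1, 2, 4] / [3]
  Insert 4 (step 5): P = [1, 4, 9] / [5, 6];  Q = [1, 2, 4] / [3, 5]
  Insert 8 (step 6): P = [1, 4, 8] / [5, 6, 9];  Q = [1, 2, 4] / [3, 5, 6]
  Insert 7 (step 7): P = [1, 4, 7] / [5, 6, 8] / [9];  Q = [1, 2, 4] / [3, 5, 6] / [7]
  Insert 2 (step 8): P = [1, 2, 7] / [4, 6, 8] / [5] / [9];  Q = [1, 2, 4] / [3, 5, 6] / [7] / [8]
  Insert 3 (step 9): P = [1, 2, 3] / [4, 6, 7] / [5, 8] / [9];  Q = [1, 2, 4] / [3, 5, 6] / [7, 9] / [8]
Final shape: (3, 3, 2, 1).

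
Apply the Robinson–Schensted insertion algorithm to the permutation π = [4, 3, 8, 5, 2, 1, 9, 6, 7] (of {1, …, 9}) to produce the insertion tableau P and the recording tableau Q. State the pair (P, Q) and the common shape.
P = [1, 5, 6, 7] / [2, 8, 9] / [3] / [4];  Q = [1, 3, 7, 9] / [2, 4, 8] / [5] / [6];  common shape = (4, 3, 1, 1)

Row-insert the values π_1, π_2, … into P one at a time, bumping the leftmost entry strictly greater than the inserted value down to the next row. The recording tableau Q records, in position (i, j), the step at which that cell was added to P.
  Insert 4 (step 1): P = [4];  Q = [1]
  Insert 3 (step 2): P = [3] / [4];  Q = [1] / [2]
  Insert 8 (step 3): P = [3, 8] / [4];  Q = [1, 3] / [2]
  Insert 5 (step 4): P = [3, 5] / [4, 8];  Q = [1, 3] / [2, 4]
  Insert 2 (step 5): P = [2, 5] / [3, 8] / [4];  Q = [1, 3] / [2, 4] / [5]
  Insert 1 (step 6): P = [1, 5] / [2, 8] / [3] / [4];  Q = [1, 3] / [2, 4] / [5] / [6]
  Insert 9 (step 7): P = [1, 5, 9] / [2, 8] / [3] / [4];  Q = [1, 3, 7] / [2, 4] / [5] / [6]
  Insert 6 (step 8): P = [1, 5, 6] / [2, 8, 9] / [3] / [4];  Q = [1, 3, 7] / [2, 4, 8] / [5] / [6]
  Insert 7 (step 9): P = [1, 5, 6, 7] / [2, 8, 9] / [3] / [4];  Q = [1, 3, 7, 9] / [2, 4, 8] / [5] / [6]
Final shape: (4, 3, 1, 1).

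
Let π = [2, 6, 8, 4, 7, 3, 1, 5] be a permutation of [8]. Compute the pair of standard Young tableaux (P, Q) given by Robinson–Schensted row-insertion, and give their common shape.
P = [1, 3, 5] / [2, 7] / [4, 8] / [6];  Q = [1, 2, 3] / [4, 5] / [6, 8] / [7];  common shape = (3, 2, 2, 1)

Row-insert the values π_1, π_2, … into P one at a time, bumping the leftmost entry strictly greater than the inserted value down to the next row. The recording tableau Q records, in position (i, j), the step at which that cell was added to P.
  Insert 2 (step 1): P = [2];  Q = [1]
  Insert 6 (step 2): P = [2, 6];  Q = [1, 2]
  Insert 8 (step 3): P = [2, 6, 8];  Q = [1, 2, 3]
  Insert 4 (step 4): P = [2, 4, 8] / [6];  Q = [1, 2, 3] / [4]
  Insert 7 (step 5): P = [2, 4, 7] / [6, 8];  Q = [1, 2, 3] / [4, 5]
  Insert 3 (step 6): P = [2, 3, 7] / [4, 8] / [6];  Q = [1, 2, 3] / [4, 5] / [6]
  Insert 1 (step 7): P = [1, 3, 7] / [2, 8] / [4] / [6];  Q = [1, 2, 3] / [4, 5] / [6] / [7]
  Insert 5 (step 8): P = [1, 3, 5] / [2, 7] / [4, 8] / [6];  Q = [1, 2, 3] / [4, 5] / [6, 8] / [7]
Final shape: (3, 2, 2, 1).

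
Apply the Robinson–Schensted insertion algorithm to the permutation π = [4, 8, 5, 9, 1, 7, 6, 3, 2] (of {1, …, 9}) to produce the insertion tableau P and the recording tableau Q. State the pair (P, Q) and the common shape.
P = [1, 2, 6] / [3, 5] / [4, 9] / [7] / [8];  Q = [1, 2, 4] / [3, 6] / [5, 7] / [8] / [9];  common shape = (3, 2, 2, 1, 1)

Row-insert the values π_1, π_2, … into P one at a time, bumping the leftmost entry strictly greater than the inserted value down to the next row. The recording tableau Q records, in position (i, j), the step at which that cell was added to P.
  Insert 4 (step 1): P = [4];  Q = [1]
  Insert 8 (step 2): P = [4, 8];  Q = [1, 2]
  Insert 5 (step 3): P = [4, 5] / [8];  Q = [1, 2] / [3]
  Insert 9 (step 4): P = [4, 5, 9] / [8];  Q = [1, 2, 4] / [3]
  Insert 1 (step 5): P = [1, 5, 9] / [4] / [8];  Q = [1, 2, 4] / [3] / [5]
  Insert 7 (step 6): P = [1, 5, 7] / [4, 9] / [8];  Q = [1, 2, 4] / [3, 6] / [5]
  Insert 6 (step 7): P = [1, 5, 6] / [4, 7] / [8, 9];  Q = [1, 2, 4] / [3, 6] / [5, 7]
  Insert 3 (step 8): P = [1, 3, 6] / [4, 5] / [7, 9] / [8];  Q = [1, 2, 4] / [3, 6] / [5, 7] / [8]
  Insert 2 (step 9): P = [1, 2, 6] / [3, 5] / [4, 9] / [7] / [8];  Q = [1, 2, 4] / [3, 6] / [5, 7] / [8] / [9]
Final shape: (3, 2, 2, 1, 1).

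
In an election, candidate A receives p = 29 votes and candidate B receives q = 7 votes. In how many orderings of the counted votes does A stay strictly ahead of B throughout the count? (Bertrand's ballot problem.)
Strict-lead orderings = 5101360

Total orderings of the 36 votes with 29 for A: C(36, 29) = 8347680. By the Bertrand ballot formula (Cycle Lemma / reflection principle), the number of orderings in which A is strictly ahead of B throughout is (p − q)/(p + q) · C(p + q, p) = (29 − 7)/(29 + 7) · 8347680 = 5101360.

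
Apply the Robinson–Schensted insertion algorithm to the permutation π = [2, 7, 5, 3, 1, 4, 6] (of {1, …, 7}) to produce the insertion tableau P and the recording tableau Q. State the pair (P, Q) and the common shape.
P = [1, 3, 4, 6] / [2] / [5] / [7];  Q = [1, 2, 6, 7] / [3] / [4] / [5];  common shape = (4, 1, 1, 1)

Row-insert the values π_1, π_2, … into P one at a time, bumping the leftmost entry strictly greater than the inserted value down to the next row. The recording tableau Q records, in position (i, j), the step at which that cell was added to P.
  Insert 2 (step 1): P = [2];  Q = [1]
  Insert 7 (step 2): P = [2, 7];  Q = [1, 2]
  Insert 5 (step 3): P = [2, 5] / [7];  Q = [1, 2] / [3]
  Insert 3 (step 4): P = [2, 3] / [5] / [7];  Q = [1, 2] / [3] / [4]
  Insert 1 (step 5): P = [1, 3] / [2] / [5] / [7];  Q = [1, 2] / [3] / [4] / [5]
  Insert 4 (step 6): P = [1, 3, 4] / [2] / [5] / [7];  Q = [1, 2, 6] / [3] / [4] / [5]
  Insert 6 (step 7): P = [1, 3, 4, 6] / [2] / [5] / [7];  Q = [1, 2, 6, 7] / [3] / [4] / [5]
Final shape: (4, 1, 1, 1).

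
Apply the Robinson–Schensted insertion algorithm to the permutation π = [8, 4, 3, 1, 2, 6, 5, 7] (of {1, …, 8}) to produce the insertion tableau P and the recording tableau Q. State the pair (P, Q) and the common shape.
P = [1, 2, 5, 7] / [3, 6] / [4] / [8];  Q = [1, 5, 6, 8] / [2, 7] / [3] / [4];  common shape = (4, 2, 1, 1)

Row-insert the values π_1, π_2, … into P one at a time, bumping the leftmost entry strictly greater than the inserted value down to the next row. The recording tableau Q records, in position (i, j), the step at which that cell was added to P.
  Insert 8 (step 1): P = [8];  Q = [1]
  Insert 4 (step 2): P = [4] / [8];  Q = [1] / [2]
  Insert 3 (step 3): P = [3] / [4] / [8];  Q = [1] / [2] / [3]
  Insert 1 (step 4): P = [1] / [3] / [4] / [8];  Q = [1] / [2] / [3] / [4]
  Insert 2 (step 5): P = [1, 2] / [3] / [4] / [8];  Q = [1, 5] / [2] / [3] / [4]
  Insert 6 (step 6): P = [1, 2, 6] / [3] / [4] / [8];  Q = [1, 5, 6] / [2] / [3] / [4]
  Insert 5 (step 7): P = [1, 2, 5] / [3, 6] / [4] / [8];  Q = [1, 5, 6] / [2, 7] / [3] / [4]
  Insert 7 (step 8): P = [1, 2, 5, 7] / [3, 6] / [4] / [8];  Q = [1, 5, 6, 8] / [2, 7] / [3] / [4]
Final shape: (4, 2, 1, 1).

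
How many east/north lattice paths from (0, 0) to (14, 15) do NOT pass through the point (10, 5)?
Number of paths = 74552757

Total paths from (0, 0) to (14, 15): C(29, 14) = 77558760. Paths through (10, 5): (paths (0, 0) → (10, 5)) × (paths (10, 5) → (14, 15)) = C(15, 10) · C(14, 4) = 3003 · 1001 = 3006003. Avoidance count = 77558760 − 3006003 = 74552757.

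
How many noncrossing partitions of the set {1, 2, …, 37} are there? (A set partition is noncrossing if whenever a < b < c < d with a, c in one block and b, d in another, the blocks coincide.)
C_37 = 45950804324621742364

These noncrossing partitions are counted by the Catalan number C_n = (1/(n + 1)) · C(2n, n). For n = 37: C_37 = (1/38) · C(74, 37) = 1746130564335626209832/38 = 45950804324621742364.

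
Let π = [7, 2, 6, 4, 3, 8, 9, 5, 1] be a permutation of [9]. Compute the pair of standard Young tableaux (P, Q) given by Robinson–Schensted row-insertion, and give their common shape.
P = [1, 3, 5, 9] / [2, 8] / [4] / [6] / [7];  Q = [1, 3, 6, 7] / [2, 8] / [4] / [5] / [9];  common shape = (4, 2, 1, 1, 1)

Row-insert the values π_1, π_2, … into P one at a time, bumping the leftmost entry strictly greater than the inserted value down to the next row. The recording tableau Q records, in position (i, j), the step at which that cell was added to P.
  Insert 7 (step 1): P = [7];  Q = [1]
  Insert 2 (step 2): P = [2] / [7];  Q = [1] / [2]
  Insert 6 (step 3): P = [2, 6] / [7];  Q = [1, 3] / [2]
  Insert 4 (step 4): P = [2, 4] / [6] / [7];  Q = [1, 3] / [2] / [4]
  Insert 3 (step 5): P = [2, 3] / [4] / [6] / [7];  Q = [1, 3] / [2] / [4] / [5]
  Insert 8 (step 6): P = [2, 3, 8] / [4] / [6] / [7];  Q = [1, 3, 6] / [2] / [4] / [5]
  Insert 9 (step 7): P = [2, 3, 8, 9] / [4] / [6] / [7];  Q = [1, 3, 6, 7] / [2] / [4] / [5]
  Insert 5 (step 8): P = [2, 3, 5, 9] / [4, 8] / [6] / [7];  Q = [1, 3, 6, 7] / [2, 8] / [4] / [5]
  Insert 1 (step 9): P = [1, 3, 5, 9] / [2, 8] / [4] / [6] / [7];  Q = [1, 3, 6, 7] / [2, 8] / [4] / [5] / [9]
Final shape: (4, 2, 1, 1, 1).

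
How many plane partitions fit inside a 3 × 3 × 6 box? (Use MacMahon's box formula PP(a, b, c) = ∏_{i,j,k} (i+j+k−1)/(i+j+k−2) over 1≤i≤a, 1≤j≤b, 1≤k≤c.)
PP(3, 3, 6) = 41580

Evaluate the triple product over i = 1..3, j = 1..3, k = 1..6. The factors are (2/1) · (3/2) · (4/3) · (5/4) · (6/5) · (7/6) · (3/2) · (4/3) · … (54 factors total). The numerators and denominators telescope so the product is an integer; carrying out the multiplication exactly gives PP(3, 3, 6) = 41580.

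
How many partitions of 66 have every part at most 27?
p(66, parts ≤ 27) = 2176905

Use the recurrence p(n, m) = p(n, m−1) + p(n−m, m): either the largest part is < m (count p(n, m−1)) or the largest part is exactly m (remove one copy of m, count p(n−m, m)). With p(0, ·) = 1 this gives p(66, parts ≤ 27) = 2176905. (By conjugating Young diagrams, this also counts partitions of 66 into at most 27 parts.)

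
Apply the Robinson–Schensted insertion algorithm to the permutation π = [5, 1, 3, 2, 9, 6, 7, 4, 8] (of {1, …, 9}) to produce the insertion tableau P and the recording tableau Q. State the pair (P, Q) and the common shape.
P = [1, 2, 4, 7, 8] / [3, 6] / [5, 9];  Q = [1, 3, 5, 7, 9] / [2, 6] / [4, 8];  common shape = (5, 2, 2)

Row-insert the values π_1, π_2, … into P one at a time, bumping the leftmost entry strictly greater than the inserted value down to the next row. The recording tableau Q records, in position (i, j), the step at which that cell was added to P.
  Insert 5 (step 1): P = [5];  Q = [1]
  Insert 1 (step 2): P = [1] / [5];  Q = [1] / [2]
  Insert 3 (step 3): P = [1, 3] / [5];  Q = [1, 3] / [2]
  Insert 2 (step 4): P = [1, 2] / [3] / [5];  Q = [1, 3] / [2] / [4]
  Insert 9 (step 5): P = [1, 2, 9] / [3] / [5];  Q = [1, 3, 5] / [2] / [4]
  Insert 6 (step 6): P = [1, 2, 6] / [3, 9] / [5];  Q = [1, 3, 5] / [2, 6] / [4]
  Insert 7 (step 7): P = [1, 2, 6, 7] / [3, 9] / [5];  Q = [1, 3, 5, 7] / [2, 6] / [4]
  Insert 4 (step 8): P = [1, 2, 4, 7] / [3, 6] / [5, 9];  Q = [1, 3, 5, 7] / [2, 6] / [4, 8]
  Insert 8 (step 9): P = [1, 2, 4, 7, 8] / [3, 6] / [5, 9];  Q = [1, 3, 5, 7, 9] / [2, 6] / [4, 8]
Final shape: (5, 2, 2).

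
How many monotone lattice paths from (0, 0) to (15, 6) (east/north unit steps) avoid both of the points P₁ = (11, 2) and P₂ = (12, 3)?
Number of paths = 42824

Inclusion–exclusion. Total paths: C(21, 15) = 54264. Through P₁: C(13, 11)·C(8, 4) = 5460. Through P₂: C(15, 12)·C(6, 3) = 9100. Since P₁ is strictly southwest of P₂, a monotone path through both must visit P₁ then P₂; paths through both = C(13, 11)·C(2, 1)·C(6, 3) = 3120. Avoid both = 54264 − 5460 − 9100 + 3120 = 42824.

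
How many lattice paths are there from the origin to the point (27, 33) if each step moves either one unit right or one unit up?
Number of paths = 88004802264174740

A monotone lattice path from (0, 0) to (27, 33) consists of 27 east steps and 33 north steps in some order, so it is determined by which 27 of the 60 steps are east. The count is C(60, 27) = 88004802264174740.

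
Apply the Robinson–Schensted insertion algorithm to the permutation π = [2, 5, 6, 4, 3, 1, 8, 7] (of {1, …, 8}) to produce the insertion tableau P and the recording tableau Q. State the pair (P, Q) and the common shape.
P = [1, 3, 6, 7] / [2, 8] / [4] / [5];  Q = [1, 2, 3, 7] / [4, 8] / [5] / [6];  common shape = (4, 2, 1, 1)

Row-insert the values π_1, π_2, … into P one at a time, bumping the leftmost entry strictly greater than the inserted value down to the next row. The recording tableau Q records, in position (i, j), the step at which that cell was added to P.
  Insert 2 (step 1): P = [2];  Q = [1]
  Insert 5 (step 2): P = [2, 5];  Q = [1, 2]
  Insert 6 (step 3): P = [2, 5, 6];  Q = [1, 2, 3]
  Insert 4 (step 4): P = [2, 4, 6] / [5];  Q = [1, 2, 3] / [4]
  Insert 3 (step 5): P = [2, 3, 6] / [4] / [5];  Q = [1, 2, 3] / [4] / [5]
  Insert 1 (step 6): P = [1, 3, 6] / [2] / [4] / [5];  Q = [1, 2, 3] / [4] / [5] / [6]
  Insert 8 (step 7): P = [1, 3, 6, 8] / [2] / [4] / [5];  Q = [1, 2, 3, 7] / [4] / [5] / [6]
  Insert 7 (step 8): P = [1, 3, 6, 7] / [2, 8] / [4] / [5];  Q = [1, 2, 3, 7] / [4, 8] / [5] / [6]
Final shape: (4, 2, 1, 1).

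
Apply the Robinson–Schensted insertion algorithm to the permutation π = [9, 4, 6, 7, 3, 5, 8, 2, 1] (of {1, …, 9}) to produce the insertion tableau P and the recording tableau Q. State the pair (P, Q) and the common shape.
P = [1, 5, 7, 8] / [2, 6] / [3] / [4] / [9];  Q = [1, 3, 4, 7] / [2, 6] / [5] / [8] / [9];  common shape = (4, 2, 1, 1, 1)

Row-insert the values π_1, π_2, … into P one at a time, bumping the leftmost entry strictly greater than the inserted value down to the next row. The recording tableau Q records, in position (i, j), the step at which that cell was added to P.
  Insert 9 (step 1): P = [9];  Q = [1]
  Insert 4 (step 2): P = [4] / [9];  Q = [1] / [2]
  Insert 6 (step 3): P = [4, 6] / [9];  Q = [1, 3] / [2]
  Insert 7 (step 4): P = [4, 6, 7] / [9];  Q = [1, 3, 4] / [2]
  Insert 3 (step 5): P = [3, 6, 7] / [4] / [9];  Q = [1, 3, 4] / [2] / [5]
  Insert 5 (step 6): P = [3, 5, 7] / [4, 6] / [9];  Q = [1, 3, 4] / [2, 6] / [5]
  Insert 8 (step 7): P = [3, 5, 7, 8] / [4, 6] / [9];  Q = [1, 3, 4, 7] / [2, 6] / [5]
  Insert 2 (step 8): P = [2, 5, 7, 8] / [3, 6] / [4] / [9];  Q = [1, 3, 4, 7] / [2, 6] / [5] / [8]
  Insert 1 (step 9): P = [1, 5, 7, 8] / [2, 6] / [3] / [4] / [9];  Q = [1, 3, 4, 7] / [2, 6] / [5] / [8] / [9]
Final shape: (4, 2, 1, 1, 1).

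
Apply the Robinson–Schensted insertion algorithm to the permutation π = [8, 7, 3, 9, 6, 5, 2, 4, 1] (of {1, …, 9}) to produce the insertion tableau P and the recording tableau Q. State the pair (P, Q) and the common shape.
P = [1, 4] / [2, 5] / [3, 9] / [6] / [7] / [8];  Q = [1, 4] / [2, 5] / [3, 8] / [6] / [7] / [9];  common shape = (2, 2, 2, 1, 1, 1)

Row-insert the values π_1, π_2, … into P one at a time, bumping the leftmost entry strictly greater than the inserted value down to the next row. The recording tableau Q records, in position (i, j), the step at which that cell was added to P.
  Insert 8 (step 1): P = [8];  Q = [1]
  Insert 7 (step 2): P = [7] / [8];  Q = [1] / [2]
  Insert 3 (step 3): P = [3] / [7] / [8];  Q = [1] / [2] / [3]
  Insert 9 (step 4): P = [3, 9] / [7] / [8];  Q = [1, 4] / [2] / [3]
  Insert 6 (step 5): P = [3, 6] / [7, 9] / [8];  Q = [1, 4] / [2, 5] / [3]
  Insert 5 (step 6): P = [3, 5] / [6, 9] / [7] / [8];  Q = [1, 4] / [2, 5] / [3] / [6]
  Insert 2 (step 7): P = [2, 5] / [3, 9] / [6] / [7] / [8];  Q = [1, 4] / [2, 5] / [3] / [6] / [7]
  Insert 4 (step 8): P = [2, 4] / [3, 5] / [6, 9] / [7] / [8];  Q = [1, 4] / [2, 5] / [3, 8] / [6] / [7]
  Insert 1 (step 9): P = [1, 4] / [2, 5] / [3, 9] / [6] / [7] / [8];  Q = [1, 4] / [2, 5] / [3, 8] / [6] / [7] / [9]
Final shape: (2, 2, 2, 1, 1, 1).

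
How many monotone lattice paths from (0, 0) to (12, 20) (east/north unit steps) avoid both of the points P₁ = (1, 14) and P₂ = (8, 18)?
Number of paths = 202247325

Inclusion–exclusion. Total paths: C(32, 12) = 225792840. Through P₁: C(15, 1)·C(17, 11) = 185640. Through P₂: C(26, 8)·C(6, 4) = 23434125. Since P₁ is strictly southwest of P₂, a monotone path through both must visit P₁ then P₂; paths through both = C(15, 1)·C(11, 7)·C(6, 4) = 74250. Avoid both = 225792840 − 185640 − 23434125 + 74250 = 202247325.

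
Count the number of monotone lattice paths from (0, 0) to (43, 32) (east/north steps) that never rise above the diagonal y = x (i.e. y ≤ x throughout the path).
Number of paths = 425619851348799604350

By the reflection principle (André's argument), the number of monotone paths to (43, 32) with n ≤ m that never go above y = x is C(75, 43) − C(75, 44) = 1560606121612265215950 − 1134986270263465611600 = 425619851348799604350.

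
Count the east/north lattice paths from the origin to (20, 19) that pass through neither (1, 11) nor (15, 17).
Number of paths = 57026213910

Inclusion–exclusion. Total paths: C(39, 20) = 68923264410. Through P₁: C(12, 1)·C(27, 19) = 26640900. Through P₂: C(32, 15)·C(7, 5) = 11880177120. Since P₁ is strictly southwest of P₂, a monotone path through both must visit P₁ then P₂; paths through both = C(12, 1)·C(20, 14)·C(7, 5) = 9767520. Avoid both = 68923264410 − 26640900 − 11880177120 + 9767520 = 57026213910.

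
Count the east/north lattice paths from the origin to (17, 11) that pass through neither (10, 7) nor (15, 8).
Number of paths = 11320080

Inclusion–exclusion. Total paths: C(28, 17) = 21474180. Through P₁: C(17, 10)·C(11, 7) = 6417840. Through P₂: C(23, 15)·C(5, 2) = 4903140. Since P₁ is strictly southwest of P₂, a monotone path through both must visit P₁ then P₂; paths through both = C(17, 10)·C(6, 5)·C(5, 2) = 1166880. Avoid both = 21474180 − 6417840 − 4903140 + 1166880 = 11320080.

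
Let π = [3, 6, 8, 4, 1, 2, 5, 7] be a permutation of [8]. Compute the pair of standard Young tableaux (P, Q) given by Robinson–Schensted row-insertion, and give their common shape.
P = [1, 2, 5, 7] / [3, 4, 8] / [6];  Q = [1, 2, 3, 8] / [4, 6, 7] / [5];  common shape = (4, 3, 1)

Row-insert the values π_1, π_2, … into P one at a time, bumping the leftmost entry strictly greater than the inserted value down to the next row. The recording tableau Q records, in position (i, j), the step at which that cell was added to P.
  Insert 3 (step 1): P = [3];  Q = [1]
  Insert 6 (step 2): P = [3, 6];  Q = [1, 2]
  Insert 8 (step 3): P = [3, 6, 8];  Q = [1, 2, 3]
  Insert 4 (step 4): P = [3, 4, 8] / [6];  Q = [1, 2, 3] / [4]
  Insert 1 (step 5): P = [1, 4, 8] / [3] / [6];  Q = [1, 2, 3] / [4] / [5]
  Insert 2 (step 6): P = [1, 2, 8] / [3, 4] / [6];  Q = [1, 2, 3] / [4, 6] / [5]
  Insert 5 (step 7): P = [1, 2, 5] / [3, 4, 8] / [6];  Q = [1, 2, 3] / [4, 6, 7] / [5]
  Insert 7 (step 8): P = [1, 2, 5, 7] / [3, 4, 8] / [6];  Q = [1, 2, 3, 8] / [4, 6, 7] / [5]
Final shape: (4, 3, 1).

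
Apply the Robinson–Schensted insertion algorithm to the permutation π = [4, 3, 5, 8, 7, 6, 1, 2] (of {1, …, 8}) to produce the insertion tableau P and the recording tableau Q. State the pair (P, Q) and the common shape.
P = [1, 2, 6] / [3, 5] / [4, 7] / [8];  Q = [1, 3, 4] / [2, 5] / [6, 8] / [7];  common shape = (3, 2, 2, 1)

Row-insert the values π_1, π_2, … into P one at a time, bumping the leftmost entry strictly greater than the inserted value down to the next row. The recording tableau Q records, in position (i, j), the step at which that cell was added to P.
  Insert 4 (step 1): P = [4];  Q = [1]
  Insert 3 (step 2): P = [3] / [4];  Q = [1] / [2]
  Insert 5 (step 3): P = [3, 5] / [4];  Q = [1, 3] / [2]
  Insert 8 (step 4): P = [3, 5, 8] / [4];  Q = [1, 3, 4] / [2]
  Insert 7 (step 5): P = [3, 5, 7] / [4, 8];  Q = [1, 3, 4] / [2, 5]
  Insert 6 (step 6): P = [3, 5, 6] / [4, 7] / [8];  Q = [1, 3, 4] / [2, 5] / [6]
  Insert 1 (step 7): P = [1, 5, 6] / [3, 7] / [4] / [8];  Q = [1, 3, 4] / [2, 5] / [6] / [7]
  Insert 2 (step 8): P = [1, 2, 6] / [3, 5] / [4, 7] / [8];  Q = [1, 3, 4] / [2, 5] / [6, 8] / [7]
Final shape: (3, 2, 2, 1).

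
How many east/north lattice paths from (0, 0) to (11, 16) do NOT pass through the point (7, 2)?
Number of paths = 12927735

Total paths from (0, 0) to (11, 16): C(27, 11) = 13037895. Paths through (7, 2): (paths (0, 0) → (7, 2)) × (paths (7, 2) → (11, 16)) = C(9, 7) · C(18, 4) = 36 · 3060 = 110160. Avoidance count = 13037895 − 110160 = 12927735.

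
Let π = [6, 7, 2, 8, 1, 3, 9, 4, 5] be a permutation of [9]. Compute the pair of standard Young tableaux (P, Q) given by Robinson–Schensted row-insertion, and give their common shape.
P = [1, 3, 4, 5] / [2, 7, 8, 9] / [6];  Q = [1, 2, 4, 7] / [3, 6, 8, 9] / [5];  common shape = (4, 4, 1)

Row-insert the values π_1, π_2, … into P one at a time, bumping the leftmost entry strictly greater than the inserted value down to the next row. The recording tableau Q records, in position (i, j), the step at which that cell was added to P.
  Insert 6 (step 1): P = [6];  Q = [1]
  Insert 7 (step 2): P = [6, 7];  Q = [1, 2]
  Insert 2 (step 3): P = [2, 7] / [6];  Q = [1, 2] / [3]
  Insert 8 (step 4): P = [2, 7, 8] / [6];  Q = [1, 2, 4] / [3]
  Insert 1 (step 5): P = [1, 7, 8] / [2] / [6];  Q = [1, 2, 4] / [3] / [5]
  Insert 3 (step 6): P = [1, 3, 8] / [2, 7] / [6];  Q = [1, 2, 4] / [3, 6] / [5]
  Insert 9 (step 7): P = [1, 3, 8, 9] / [2, 7] / [6];  Q = [1, 2, 4, 7] / [3, 6] / [5]
  Insert 4 (step 8): P = [1, 3, 4, 9] / [2, 7, 8] / [6];  Q = [1, 2, 4, 7] / [3, 6, 8] / [5]
  Insert 5 (step 9): P = [1, 3, 4, 5] / [2, 7, 8, 9] / [6];  Q = [1, 2, 4, 7] / [3, 6, 8, 9] / [5]
Final shape: (4, 4, 1).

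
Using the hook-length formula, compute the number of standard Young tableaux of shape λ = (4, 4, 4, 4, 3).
# SYT of shape (4, 4, 4, 4, 3) = 1662804

Hook-length formula: f^λ = n! / Π hook(c), product over all cells c of the Young diagram. For λ = (4, 4, 4, 4, 3), n = 19 boxes. Hook lengths by row (left-to-right, top-to-bottom): [8, 7, 6, 4]; [7, 6, 5, 3]; [6, 5, 4, 2]; [5, 4, 3, 1]; [3, 2, 1]. Product of hooks = 73156608000. So f^λ = 19! / 73156608000 = 121645100408832000 / 73156608000 = 1662804.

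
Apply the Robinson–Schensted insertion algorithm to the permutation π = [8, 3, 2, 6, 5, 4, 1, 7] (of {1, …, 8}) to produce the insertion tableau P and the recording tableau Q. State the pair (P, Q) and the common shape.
P = [1, 4, 7] / [2, 5] / [3] / [6] / [8];  Q = [1, 4, 8] / [2, 5] / [3] / [6] / [7];  common shape = (3, 2, 1, 1, 1)

Row-insert the values π_1, π_2, … into P one at a time, bumping the leftmost entry strictly greater than the inserted value down to the next row. The recording tableau Q records, in position (i, j), the step at which that cell was added to P.
  Insert 8 (step 1): P = [8];  Q = [1]
  Insert 3 (step 2): P = [3] / [8];  Q = [1] / [2]
  Insert 2 (step 3): P = [2] / [3] / [8];  Q = [1] / [2] / [3]
  Insert 6 (step 4): P = [2, 6] / [3] / [8];  Q = [1, 4] / [2] / [3]
  Insert 5 (step 5): P = [2, 5] / [3, 6] / [8];  Q = [1, 4] / [2, 5] / [3]
  Insert 4 (step 6): P = [2, 4] / [3, 5] / [6] / [8];  Q = [1, 4] / [2, 5] / [3] / [6]
  Insert 1 (step 7): P = [1, 4] / [2, 5] / [3] / [6] / [8];  Q = [1, 4] / [2, 5] / [3] / [6] / [7]
  Insert 7 (step 8): P = [1, 4, 7] / [2, 5] / [3] / [6] / [8];  Q = [1, 4, 8] / [2, 5] / [3] / [6] / [7]
Final shape: (3, 2, 1, 1, 1).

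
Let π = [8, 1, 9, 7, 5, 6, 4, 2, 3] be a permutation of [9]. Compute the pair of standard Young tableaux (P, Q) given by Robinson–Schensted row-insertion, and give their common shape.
P = [1, 2, 3] / [4, 6] / [5, 9] / [7] / [8];  Q = [1, 3, 6] / [2, 4] / [5, 9] / [7] / [8];  common shape = (3, 2, 2, 1, 1)

Row-insert the values π_1, π_2, … into P one at a time, bumping the leftmost entry strictly greater than the inserted value down to the next row. The recording tableau Q records, in position (i, j), the step at which that cell was added to P.
  Insert 8 (step 1): P = [8];  Q = [1]
  Insert 1 (step 2): P = [1] / [8];  Q = [1] / [2]
  Insert 9 (step 3): P = [1, 9] / [8];  Q = [1, 3] / [2]
  Insert 7 (step 4): P = [1, 7] / [8, 9];  Q = [1, 3] / [2, 4]
  Insert 5 (step 5): P = [1, 5] / [7, 9] / [8];  Q = [1, 3] / [2, 4] / [5]
  Insert 6 (step 6): P = [1, 5, 6] / [7, 9] / [8];  Q = [1, 3, 6] / [2, 4] / [5]
  Insert 4 (step 7): P = [1, 4, 6] / [5, 9] / [7] / [8];  Q = [1, 3, 6] / [2, 4] / [5] / [7]
  Insert 2 (step 8): P = [1, 2, 6] / [4, 9] / [5] / [7] / [8];  Q = [1, 3, 6] / [2, 4] / [5] / [7] / [8]
  Insert 3 (step 9): P = [1, 2, 3] / [4, 6] / [5, 9] / [7] / [8];  Q = [1, 3, 6] / [2, 4] / [5, 9] / [7] / [8]
Final shape: (3, 2, 2, 1, 1).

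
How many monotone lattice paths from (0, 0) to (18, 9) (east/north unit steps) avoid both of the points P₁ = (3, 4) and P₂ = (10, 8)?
Number of paths = 3854313

Inclusion–exclusion. Total paths: C(27, 18) = 4686825. Through P₁: C(7, 3)·C(20, 15) = 542640. Through P₂: C(18, 10)·C(9, 8) = 393822. Since P₁ is strictly southwest of P₂, a monotone path through both must visit P₁ then P₂; paths through both = C(7, 3)·C(11, 7)·C(9, 8) = 103950. Avoid both = 4686825 − 542640 − 393822 + 103950 = 3854313.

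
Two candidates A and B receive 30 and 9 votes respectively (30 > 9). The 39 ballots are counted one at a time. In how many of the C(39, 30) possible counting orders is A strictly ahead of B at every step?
Strict-lead orderings = 114108148

Total orderings of the 39 votes with 30 for A: C(39, 30) = 211915132. By the Bertrand ballot formula (Cycle Lemma / reflection principle), the number of orderings in which A is strictly ahead of B throughout is (p − q)/(p + q) · C(p + q, p) = (30 − 9)/(30 + 9) · 211915132 = 114108148.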